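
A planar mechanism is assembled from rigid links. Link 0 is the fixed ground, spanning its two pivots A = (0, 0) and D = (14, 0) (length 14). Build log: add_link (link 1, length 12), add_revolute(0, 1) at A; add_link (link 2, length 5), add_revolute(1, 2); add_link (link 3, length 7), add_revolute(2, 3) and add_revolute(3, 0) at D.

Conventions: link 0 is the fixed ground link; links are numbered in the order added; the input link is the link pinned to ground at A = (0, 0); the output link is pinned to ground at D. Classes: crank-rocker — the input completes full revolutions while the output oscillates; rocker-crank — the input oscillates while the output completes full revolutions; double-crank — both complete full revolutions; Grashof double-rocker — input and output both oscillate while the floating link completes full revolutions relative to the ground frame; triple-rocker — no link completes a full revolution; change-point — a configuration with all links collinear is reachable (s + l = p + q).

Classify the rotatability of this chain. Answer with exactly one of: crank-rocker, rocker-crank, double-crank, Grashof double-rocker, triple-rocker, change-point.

lengths: ground=14, input=12, coupler=5, output=7
sorted: s=5 (shortest), l=14 (longest), p+q=19
s + l = 19 vs p + q = 19
s + l = p + q → change-point (collinear configuration reachable)

change-point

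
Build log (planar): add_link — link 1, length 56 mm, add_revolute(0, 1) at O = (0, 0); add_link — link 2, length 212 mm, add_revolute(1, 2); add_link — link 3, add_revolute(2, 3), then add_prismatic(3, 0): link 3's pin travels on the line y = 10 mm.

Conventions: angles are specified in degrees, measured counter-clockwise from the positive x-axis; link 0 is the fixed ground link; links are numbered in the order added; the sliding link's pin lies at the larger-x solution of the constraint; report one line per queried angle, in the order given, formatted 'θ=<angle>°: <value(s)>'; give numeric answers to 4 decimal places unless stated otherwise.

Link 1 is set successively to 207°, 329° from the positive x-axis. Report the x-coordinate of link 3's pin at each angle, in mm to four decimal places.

geometry: r = 56 mm, L = 212 mm, e = 10 mm
θ=207°: crank pin P = (r cos θ, r sin θ) = (-49.896365, -25.423468)
θ=207°: h = r sin θ − e = -25.423468 − 10 = -35.423468
θ=207°: x = r cos θ + √(L² − h²) = -49.896365 + 209.019563 = 159.123198
θ=329°: crank pin P = (r cos θ, r sin θ) = (48.001369, -28.842132)
θ=329°: h = r sin θ − e = -28.842132 − 10 = -38.842132
θ=329°: x = r cos θ + √(L² − h²) = 48.001369 + 208.411345 = 256.412714

θ=207°: 159.1232
θ=329°: 256.4127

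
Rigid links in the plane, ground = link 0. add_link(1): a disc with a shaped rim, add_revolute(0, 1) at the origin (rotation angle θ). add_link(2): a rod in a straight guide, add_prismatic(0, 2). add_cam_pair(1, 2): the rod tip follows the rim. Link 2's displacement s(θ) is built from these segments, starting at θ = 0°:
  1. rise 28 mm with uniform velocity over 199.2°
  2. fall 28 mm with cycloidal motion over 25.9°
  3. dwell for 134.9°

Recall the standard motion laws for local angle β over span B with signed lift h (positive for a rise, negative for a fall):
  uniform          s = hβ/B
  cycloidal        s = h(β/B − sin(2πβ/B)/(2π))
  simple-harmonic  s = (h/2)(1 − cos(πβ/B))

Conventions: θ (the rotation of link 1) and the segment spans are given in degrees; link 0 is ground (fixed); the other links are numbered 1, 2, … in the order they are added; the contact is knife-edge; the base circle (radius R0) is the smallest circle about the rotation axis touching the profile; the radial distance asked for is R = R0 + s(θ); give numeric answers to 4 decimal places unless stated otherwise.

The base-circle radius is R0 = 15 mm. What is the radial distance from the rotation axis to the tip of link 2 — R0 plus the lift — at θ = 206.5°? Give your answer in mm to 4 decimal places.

segment 1 (0° to 199.2°, uniform, h = 28) is passed completely: s = 0.0000 + (28) = 28.0000
θ = 206.5° falls in segment 2 (199.2° to 225.1°, cycloidal, h = -28): β = 206.5 − 199.2 = 7.3°, B = 25.9°; Δs = -28·(0.2819 − sin(2π·0.2819)/(2π)) = -3.5245; s = 28.0000 − 3.5245 = 24.4755
R = R0 + s = 15 + 24.4755 = 39.4755

39.4755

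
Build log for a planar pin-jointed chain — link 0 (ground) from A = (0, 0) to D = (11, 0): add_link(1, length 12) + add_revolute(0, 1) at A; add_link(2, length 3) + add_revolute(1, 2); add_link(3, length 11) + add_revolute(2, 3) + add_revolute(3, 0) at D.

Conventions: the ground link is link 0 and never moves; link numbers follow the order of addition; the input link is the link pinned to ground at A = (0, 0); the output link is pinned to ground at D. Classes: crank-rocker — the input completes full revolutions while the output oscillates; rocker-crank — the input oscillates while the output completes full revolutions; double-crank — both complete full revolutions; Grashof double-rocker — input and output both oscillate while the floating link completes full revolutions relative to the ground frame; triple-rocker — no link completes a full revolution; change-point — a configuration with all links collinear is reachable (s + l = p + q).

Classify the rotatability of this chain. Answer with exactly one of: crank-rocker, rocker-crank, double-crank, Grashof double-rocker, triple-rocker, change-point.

lengths: ground=11, input=12, coupler=3, output=11
sorted: s=3 (shortest), l=12 (longest), p+q=22
s + l = 15 vs p + q = 22
s + l < p + q (Grashof) with shortest = coupler link → Grashof double-rocker

Grashof double-rocker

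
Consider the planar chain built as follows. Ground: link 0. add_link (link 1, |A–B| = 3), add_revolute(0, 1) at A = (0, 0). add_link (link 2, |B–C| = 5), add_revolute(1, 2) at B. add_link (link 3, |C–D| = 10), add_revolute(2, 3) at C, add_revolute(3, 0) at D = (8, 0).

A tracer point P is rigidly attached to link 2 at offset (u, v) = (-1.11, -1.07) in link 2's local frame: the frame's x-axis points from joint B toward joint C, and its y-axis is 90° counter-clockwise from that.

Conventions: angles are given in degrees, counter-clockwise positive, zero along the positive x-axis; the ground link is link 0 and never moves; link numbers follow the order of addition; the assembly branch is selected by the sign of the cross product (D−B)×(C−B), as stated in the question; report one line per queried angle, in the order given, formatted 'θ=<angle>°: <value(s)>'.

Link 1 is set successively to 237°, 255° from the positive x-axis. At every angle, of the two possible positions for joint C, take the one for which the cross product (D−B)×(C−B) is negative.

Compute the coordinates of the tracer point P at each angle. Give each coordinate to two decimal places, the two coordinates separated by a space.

A=(0,0), D=(8.00,0)
θ=237°: B = A + 3.00·(cos237°, sin237°) = (-1.6339, -2.5160)
θ=237°: |BD| = 9.9570
θ=237°: circle(B,5.00) ∩ circle(D,10.00): a=1.2123, h=4.8508
θ=237°:   candidates: C₊=(-1.6866,2.4837) cross=48.300; C₋=(0.7648,-6.9030) cross=-48.300
θ=237°:   branch - wants cross < 0 → take C=(0.7648,-6.9030) (cross=-48.300)
θ=237°: ex = (C−B)/|BC| = (0.4797,-0.8774); ey = (0.8774,0.4797)
θ=237°: P = B + -1.11·ex + -1.07·ey = (-3.1053,-2.0554)
θ=255°: B = A + 3.00·(cos255°, sin255°) = (-0.7765, -2.8978)
θ=255°: |BD| = 9.2425
θ=255°: circle(B,5.00) ∩ circle(D,10.00): a=0.5639, h=4.9681
θ=255°:   candidates: C₊=(-1.7986,1.9966) cross=45.918; C₋=(1.3166,-7.4386) cross=-45.918
θ=255°:   branch - wants cross < 0 → take C=(1.3166,-7.4386) (cross=-45.918)
θ=255°: ex = (C−B)/|BC| = (0.4186,-0.9082); ey = (0.9082,0.4186)
θ=255°: P = B + -1.11·ex + -1.07·ey = (-2.2129,-2.3376)

θ=237°: -3.11 -2.06
θ=255°: -2.21 -2.34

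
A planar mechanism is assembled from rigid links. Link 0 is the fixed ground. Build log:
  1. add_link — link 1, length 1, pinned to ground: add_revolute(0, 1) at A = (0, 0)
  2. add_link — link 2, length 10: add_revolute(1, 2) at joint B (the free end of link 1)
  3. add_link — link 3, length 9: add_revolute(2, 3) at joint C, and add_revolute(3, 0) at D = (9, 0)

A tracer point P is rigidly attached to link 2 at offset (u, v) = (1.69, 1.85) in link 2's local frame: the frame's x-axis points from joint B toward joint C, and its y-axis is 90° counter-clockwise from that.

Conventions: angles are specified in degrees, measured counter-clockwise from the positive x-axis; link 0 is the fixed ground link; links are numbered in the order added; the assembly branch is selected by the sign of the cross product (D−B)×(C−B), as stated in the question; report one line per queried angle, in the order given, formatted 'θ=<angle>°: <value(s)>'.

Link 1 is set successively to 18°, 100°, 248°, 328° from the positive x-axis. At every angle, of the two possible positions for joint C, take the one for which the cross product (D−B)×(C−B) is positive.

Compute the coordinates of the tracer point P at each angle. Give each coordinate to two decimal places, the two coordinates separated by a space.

A=(0,0), D=(9.00,0)
θ=18°: B = A + 1.00·(cos18°, sin18°) = (0.9511, 0.3090)
θ=18°: |BD| = 8.0549
θ=18°: circle(B,10.00) ∩ circle(D,9.00): a=5.2068, h=8.5375
θ=18°:   candidates: C₊=(6.4816,8.6405) cross=68.768; C₋=(5.8265,-8.4219) cross=-68.768
θ=18°:   branch + wants cross > 0 → take C=(6.4816,8.6405) (cross=68.768)
θ=18°: ex = (C−B)/|BC| = (0.5531,0.8331); ey = (-0.8331,0.5531)
θ=18°: P = B + 1.69·ex + 1.85·ey = (0.3444,2.7402)
θ=100°: B = A + 1.00·(cos100°, sin100°) = (-0.1736, 0.9848)
θ=100°: |BD| = 9.2264
θ=100°: circle(B,10.00) ∩ circle(D,9.00): a=5.6428, h=8.2558
θ=100°:   candidates: C₊=(6.3182,8.5911) cross=76.171; C₋=(4.5557,-7.8261) cross=-76.171
θ=100°:   branch + wants cross > 0 → take C=(6.3182,8.5911) (cross=76.171)
θ=100°: ex = (C−B)/|BC| = (0.6492,0.7606); ey = (-0.7606,0.6492)
θ=100°: P = B + 1.69·ex + 1.85·ey = (-0.4837,3.4713)
θ=248°: B = A + 1.00·(cos248°, sin248°) = (-0.3746, -0.9272)
θ=248°: |BD| = 9.4203
θ=248°: circle(B,10.00) ∩ circle(D,9.00): a=5.7186, h=8.2035
θ=248°:   candidates: C₊=(4.5088,7.7993) cross=77.280; C₋=(6.1237,-8.5280) cross=-77.280
θ=248°:   branch + wants cross > 0 → take C=(4.5088,7.7993) (cross=77.280)
θ=248°: ex = (C−B)/|BC| = (0.4883,0.8727); ey = (-0.8727,0.4883)
θ=248°: P = B + 1.69·ex + 1.85·ey = (-1.1637,1.4510)
θ=328°: B = A + 1.00·(cos328°, sin328°) = (0.8480, -0.5299)
θ=328°: |BD| = 8.1692
θ=328°: circle(B,10.00) ∩ circle(D,9.00): a=5.2475, h=8.5126
θ=328°:   candidates: C₊=(5.5323,8.3051) cross=69.541; C₋=(6.6367,-8.6842) cross=-69.541
θ=328°:   branch + wants cross > 0 → take C=(5.5323,8.3051) (cross=69.541)
θ=328°: ex = (C−B)/|BC| = (0.4684,0.8835); ey = (-0.8835,0.4684)
θ=328°: P = B + 1.69·ex + 1.85·ey = (0.0052,1.8298)

θ=18°: 0.34 2.74
θ=100°: -0.48 3.47
θ=248°: -1.16 1.45
θ=328°: 0.01 1.83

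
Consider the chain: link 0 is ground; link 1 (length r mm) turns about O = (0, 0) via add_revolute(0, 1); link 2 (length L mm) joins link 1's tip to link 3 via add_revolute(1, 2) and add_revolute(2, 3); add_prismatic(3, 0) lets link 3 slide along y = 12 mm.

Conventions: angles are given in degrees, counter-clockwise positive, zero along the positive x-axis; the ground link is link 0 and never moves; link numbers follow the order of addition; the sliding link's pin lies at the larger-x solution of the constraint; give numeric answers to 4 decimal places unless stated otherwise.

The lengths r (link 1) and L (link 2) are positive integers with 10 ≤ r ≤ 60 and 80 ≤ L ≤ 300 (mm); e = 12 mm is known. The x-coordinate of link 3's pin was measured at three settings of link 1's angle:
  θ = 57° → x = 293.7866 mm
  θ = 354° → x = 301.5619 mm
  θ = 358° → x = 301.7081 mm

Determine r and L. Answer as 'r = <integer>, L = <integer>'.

constraint per measurement: (x − r cos θ)² + (r sin θ − e)² = L²
subtracting the θ₁ and θ₂ equations cancels the r² and L² terms:
r = (x₁² − x₂²) / (2[(x₁cos θ₁ + e sin θ₁) − (x₂cos θ₂ + e sin θ₂)]) = 18.0000 → r = 18
L² = (x₁ − r cos θ₁)² + (r sin θ₁ − e)² = 80655.9852 → L = 284.0000 → L = 284
check at θ₃=358°: x = 301.7081 (printed 301.7081) ✓

r = 18, L = 284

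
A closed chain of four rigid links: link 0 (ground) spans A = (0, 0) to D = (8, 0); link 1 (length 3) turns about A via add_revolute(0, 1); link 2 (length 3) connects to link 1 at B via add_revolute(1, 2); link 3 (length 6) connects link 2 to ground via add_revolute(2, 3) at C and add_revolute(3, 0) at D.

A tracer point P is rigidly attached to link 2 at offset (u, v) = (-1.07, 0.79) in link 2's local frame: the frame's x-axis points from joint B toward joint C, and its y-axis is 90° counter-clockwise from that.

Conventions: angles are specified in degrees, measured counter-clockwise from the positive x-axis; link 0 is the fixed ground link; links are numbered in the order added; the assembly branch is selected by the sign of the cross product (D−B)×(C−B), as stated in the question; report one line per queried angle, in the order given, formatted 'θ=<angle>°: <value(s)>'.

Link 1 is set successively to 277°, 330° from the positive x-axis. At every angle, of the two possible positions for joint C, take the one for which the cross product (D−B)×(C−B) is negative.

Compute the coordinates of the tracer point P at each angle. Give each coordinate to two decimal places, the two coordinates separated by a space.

A=(0,0), D=(8.00,0)
θ=277°: B = A + 3.00·(cos277°, sin277°) = (0.3656, -2.9776)
θ=277°: |BD| = 8.1945
θ=277°: circle(B,3.00) ∩ circle(D,6.00): a=2.4498, h=1.7316
θ=277°:   candidates: C₊=(2.0188,-0.4742) cross=14.189; C₋=(3.2772,-3.7007) cross=-14.189
θ=277°:   branch - wants cross < 0 → take C=(3.2772,-3.7007) (cross=-14.189)
θ=277°: ex = (C−B)/|BC| = (0.9705,-0.2410); ey = (0.2410,0.9705)
θ=277°: P = B + -1.07·ex + 0.79·ey = (-0.4825,-1.9530)
θ=330°: B = A + 3.00·(cos330°, sin330°) = (2.5981, -1.5000)
θ=330°: |BD| = 5.6063
θ=330°: circle(B,3.00) ∩ circle(D,6.00): a=0.3952, h=2.9739
θ=330°:   candidates: C₊=(2.1832,1.4712) cross=16.672; C₋=(3.7745,-4.2597) cross=-16.672
θ=330°:   branch - wants cross < 0 → take C=(3.7745,-4.2597) (cross=-16.672)
θ=330°: ex = (C−B)/|BC| = (0.3921,-0.9199); ey = (0.9199,0.3921)
θ=330°: P = B + -1.07·ex + 0.79·ey = (2.9052,-0.2059)

θ=277°: -0.48 -1.95
θ=330°: 2.91 -0.21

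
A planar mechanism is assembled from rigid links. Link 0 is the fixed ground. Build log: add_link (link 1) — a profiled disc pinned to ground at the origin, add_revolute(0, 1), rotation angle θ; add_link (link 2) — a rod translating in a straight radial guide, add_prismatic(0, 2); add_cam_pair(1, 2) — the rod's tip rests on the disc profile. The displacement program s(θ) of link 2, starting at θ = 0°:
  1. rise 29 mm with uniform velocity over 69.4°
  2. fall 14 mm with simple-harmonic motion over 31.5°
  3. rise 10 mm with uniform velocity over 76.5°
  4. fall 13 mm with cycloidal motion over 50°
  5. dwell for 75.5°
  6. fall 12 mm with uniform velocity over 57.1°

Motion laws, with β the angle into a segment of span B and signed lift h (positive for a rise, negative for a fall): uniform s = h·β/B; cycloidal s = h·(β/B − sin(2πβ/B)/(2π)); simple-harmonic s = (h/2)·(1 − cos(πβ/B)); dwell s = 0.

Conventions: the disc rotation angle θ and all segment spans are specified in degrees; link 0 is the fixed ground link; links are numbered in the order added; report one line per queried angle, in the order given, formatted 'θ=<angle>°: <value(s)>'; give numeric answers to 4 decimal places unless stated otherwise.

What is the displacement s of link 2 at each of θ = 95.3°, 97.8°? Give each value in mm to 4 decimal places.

seg 1 [0°–69.4°] uniform, h=29: full span → s += 29 → s = 29.0000
seg 2 [69.4°–100.9°] simple-harmonic, h=-14: θ=95.3° here. β=25.9, B=31.5. -14/2·(1 − cos(π·0.8222)) = -12.9363 → s = 16.0637
seg 2 [69.4°–100.9°] simple-harmonic, h=-14: θ=97.8° here. β=28.4, B=31.5. -14/2·(1 − cos(π·0.9016)) = -13.6681 → s = 15.3319

θ=95.3°: 16.0637
θ=97.8°: 15.3319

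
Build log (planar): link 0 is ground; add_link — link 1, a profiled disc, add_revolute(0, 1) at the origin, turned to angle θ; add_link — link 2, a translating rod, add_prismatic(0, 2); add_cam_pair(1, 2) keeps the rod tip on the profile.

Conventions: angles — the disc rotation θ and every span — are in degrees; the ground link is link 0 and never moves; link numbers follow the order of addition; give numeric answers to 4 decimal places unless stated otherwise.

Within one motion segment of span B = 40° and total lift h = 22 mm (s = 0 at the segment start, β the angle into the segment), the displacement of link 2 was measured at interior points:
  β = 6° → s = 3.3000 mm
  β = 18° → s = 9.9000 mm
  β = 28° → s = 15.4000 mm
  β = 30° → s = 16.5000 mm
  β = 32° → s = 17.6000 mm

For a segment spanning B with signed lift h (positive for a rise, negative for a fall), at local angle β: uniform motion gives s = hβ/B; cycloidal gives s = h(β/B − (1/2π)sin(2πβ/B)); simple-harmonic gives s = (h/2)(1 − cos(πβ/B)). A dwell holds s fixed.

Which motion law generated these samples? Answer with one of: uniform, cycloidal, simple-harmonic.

candidates at β/B = r: uniform s = h·r (linear in β); cycloidal s = h·(r − sin(2πr)/(2π)); simple-harmonic s = (h/2)(1 − cos(πr))
β=6°: printed 3.3000 | uniform 3.3000, cycloidal 0.4673, simple-harmonic 1.1989
β=18°: printed 9.9000 | uniform 9.9000, cycloidal 8.8180, simple-harmonic 9.2792
β=28°: printed 15.4000 | uniform 15.4000, cycloidal 18.7300, simple-harmonic 17.4656
β=30°: printed 16.5000 | uniform 16.5000, cycloidal 20.0014, simple-harmonic 18.7782
β=32°: printed 17.6000 | uniform 17.6000, cycloidal 20.9300, simple-harmonic 19.8992
only one law matches every sample → uniform

uniform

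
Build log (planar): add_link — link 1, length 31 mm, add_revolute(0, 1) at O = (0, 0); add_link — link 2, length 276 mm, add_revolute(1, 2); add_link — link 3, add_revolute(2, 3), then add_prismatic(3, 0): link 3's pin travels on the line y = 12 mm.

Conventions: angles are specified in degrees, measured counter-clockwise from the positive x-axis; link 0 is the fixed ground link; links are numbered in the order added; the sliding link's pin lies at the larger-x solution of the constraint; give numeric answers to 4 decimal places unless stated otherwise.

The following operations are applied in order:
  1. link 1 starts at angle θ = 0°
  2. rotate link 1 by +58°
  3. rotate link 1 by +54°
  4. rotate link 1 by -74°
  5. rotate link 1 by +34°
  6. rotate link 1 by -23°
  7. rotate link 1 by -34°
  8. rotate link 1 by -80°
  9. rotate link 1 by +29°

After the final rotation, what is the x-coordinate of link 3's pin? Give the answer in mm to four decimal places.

geometry: r = 31 mm, L = 276 mm, e = 12 mm; θ starts at 0°
rotate link 1 by +58°: θ ← 0° +58° = 58°
rotate link 1 by +54°: θ ← 58° +54° = 112°
rotate link 1 by -74°: θ ← 112° -74° = 38°
rotate link 1 by +34°: θ ← 38° +34° = 72°
rotate link 1 by -23°: θ ← 72° -23° = 49°
rotate link 1 by -34°: θ ← 49° -34° = 15°
rotate link 1 by -80°: θ ← 15° -80° = -65°
rotate link 1 by +29°: θ ← -65° +29° = -36°
crank pin P = (r cos θ, r sin θ) = (25.079527, -18.221343)
h = r sin θ − e = -18.221343 − 12 = -30.221343
x = r cos θ + √(L² − h²) = 25.079527 + 274.340428 = 299.419955

299.4200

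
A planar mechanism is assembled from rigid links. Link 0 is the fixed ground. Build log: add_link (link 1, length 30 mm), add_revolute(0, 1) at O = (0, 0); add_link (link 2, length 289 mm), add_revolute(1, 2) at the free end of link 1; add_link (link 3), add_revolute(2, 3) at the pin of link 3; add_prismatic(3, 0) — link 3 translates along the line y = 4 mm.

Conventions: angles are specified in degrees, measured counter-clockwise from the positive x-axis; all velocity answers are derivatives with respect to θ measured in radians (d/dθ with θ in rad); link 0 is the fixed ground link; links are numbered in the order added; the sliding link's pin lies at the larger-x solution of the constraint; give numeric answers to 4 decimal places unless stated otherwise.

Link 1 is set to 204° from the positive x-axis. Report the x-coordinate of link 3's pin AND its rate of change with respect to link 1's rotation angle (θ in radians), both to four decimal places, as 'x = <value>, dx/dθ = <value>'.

geometry: r = 30 mm, L = 289 mm, e = 4 mm
crank pin P = (r cos θ, r sin θ) = (-27.406364, -12.202099)
h = r sin θ − e = -12.202099 − 4 = -16.202099
x = r cos θ + √(L² − h²) = -27.406364 + 288.545476 = 261.139113
dx/dθ = −r sin θ − h·r cos θ/√(L² − h²) (θ in radians; h = -16.202099) = 10.663206

x = 261.1391, dx/dθ = 10.6632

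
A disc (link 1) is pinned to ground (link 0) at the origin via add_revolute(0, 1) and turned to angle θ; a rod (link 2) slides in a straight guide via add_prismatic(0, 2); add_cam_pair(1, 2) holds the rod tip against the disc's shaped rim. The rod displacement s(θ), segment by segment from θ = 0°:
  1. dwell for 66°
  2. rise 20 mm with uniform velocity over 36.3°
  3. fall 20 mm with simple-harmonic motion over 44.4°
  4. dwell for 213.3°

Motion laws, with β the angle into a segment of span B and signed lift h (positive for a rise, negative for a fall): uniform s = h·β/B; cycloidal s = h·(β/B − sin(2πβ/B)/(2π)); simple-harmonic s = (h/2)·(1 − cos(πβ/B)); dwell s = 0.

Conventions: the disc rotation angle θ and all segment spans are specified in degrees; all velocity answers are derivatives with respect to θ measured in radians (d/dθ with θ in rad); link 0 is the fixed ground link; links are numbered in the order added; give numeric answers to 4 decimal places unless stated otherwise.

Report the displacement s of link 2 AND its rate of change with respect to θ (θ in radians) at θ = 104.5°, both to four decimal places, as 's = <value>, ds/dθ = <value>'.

segment 1 (0° to 66°, dwell): s unchanged at 0.0000
segment 2 (66° to 102.3°, uniform, h = 20) is passed completely: s = 0.0000 + (20) = 20.0000
θ = 104.5° falls in segment 3 (102.3° to 146.7°, simple-harmonic, h = -20): β = 104.5 − 102.3 = 2.2°, B = 44.4°; Δs = -20/2·(1 − cos(π·0.0495)) = -0.1209; s = 20.0000 − 0.1209 = 19.8791
velocity in seg [102.3°–146.7°] (simple-harmonic), θ in radians: β = 2.2° = 0.0384 rad, B = 44.4° = 0.7749 rad; ds/dθ = (πh/(2B)) sin(πβ/B) = (π·(-20)/(2·0.7749)) sin(π·0.0495) = -6.285268 mm/rad

s = 19.8791, ds/dθ = -6.2853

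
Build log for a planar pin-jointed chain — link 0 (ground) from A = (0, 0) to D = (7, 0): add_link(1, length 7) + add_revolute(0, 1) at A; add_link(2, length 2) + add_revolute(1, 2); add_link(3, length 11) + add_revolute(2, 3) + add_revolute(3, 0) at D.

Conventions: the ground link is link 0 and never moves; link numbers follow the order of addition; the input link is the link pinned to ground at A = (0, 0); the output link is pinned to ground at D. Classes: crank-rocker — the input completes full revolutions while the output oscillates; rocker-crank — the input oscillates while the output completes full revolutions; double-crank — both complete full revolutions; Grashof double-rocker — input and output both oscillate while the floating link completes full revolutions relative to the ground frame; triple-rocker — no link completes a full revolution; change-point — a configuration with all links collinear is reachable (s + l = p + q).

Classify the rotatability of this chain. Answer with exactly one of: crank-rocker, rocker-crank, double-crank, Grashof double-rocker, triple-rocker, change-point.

lengths: ground=7, input=7, coupler=2, output=11
sorted: s=2 (shortest), l=11 (longest), p+q=14
s + l = 13 vs p + q = 14
s + l < p + q (Grashof) with shortest = coupler link → Grashof double-rocker

Grashof double-rocker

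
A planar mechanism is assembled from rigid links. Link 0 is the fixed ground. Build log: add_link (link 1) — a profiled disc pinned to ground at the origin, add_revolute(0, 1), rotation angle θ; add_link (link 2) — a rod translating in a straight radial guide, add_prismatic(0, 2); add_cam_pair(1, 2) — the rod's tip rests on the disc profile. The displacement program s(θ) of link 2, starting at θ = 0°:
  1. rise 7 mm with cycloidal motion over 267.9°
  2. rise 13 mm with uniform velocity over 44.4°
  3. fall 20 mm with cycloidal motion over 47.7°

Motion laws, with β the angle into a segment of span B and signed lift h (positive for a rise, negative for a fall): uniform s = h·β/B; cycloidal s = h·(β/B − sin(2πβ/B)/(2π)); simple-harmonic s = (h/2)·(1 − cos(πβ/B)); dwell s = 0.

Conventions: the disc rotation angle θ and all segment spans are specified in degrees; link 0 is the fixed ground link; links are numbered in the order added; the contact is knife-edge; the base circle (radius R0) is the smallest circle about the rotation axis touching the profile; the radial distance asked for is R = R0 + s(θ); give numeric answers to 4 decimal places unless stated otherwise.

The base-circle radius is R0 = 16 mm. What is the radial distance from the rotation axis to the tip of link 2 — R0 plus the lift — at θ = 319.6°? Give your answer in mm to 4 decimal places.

seg 1 [0°–267.9°] cycloidal, h=7: full span → s += 7 → s = 7.0000
seg 2 [267.9°–312.3°] uniform, h=13: full span → s += 13 → s = 20.0000
seg 3 [312.3°–360°] cycloidal, h=-20: θ=319.6° here. β=7.3, B=47.7. -20·(0.1530 − sin(2π·0.1530)/(2π)) = -0.4504 → s = 19.5496
R = R0 + s = 16 + 19.5496 = 35.5496

35.5496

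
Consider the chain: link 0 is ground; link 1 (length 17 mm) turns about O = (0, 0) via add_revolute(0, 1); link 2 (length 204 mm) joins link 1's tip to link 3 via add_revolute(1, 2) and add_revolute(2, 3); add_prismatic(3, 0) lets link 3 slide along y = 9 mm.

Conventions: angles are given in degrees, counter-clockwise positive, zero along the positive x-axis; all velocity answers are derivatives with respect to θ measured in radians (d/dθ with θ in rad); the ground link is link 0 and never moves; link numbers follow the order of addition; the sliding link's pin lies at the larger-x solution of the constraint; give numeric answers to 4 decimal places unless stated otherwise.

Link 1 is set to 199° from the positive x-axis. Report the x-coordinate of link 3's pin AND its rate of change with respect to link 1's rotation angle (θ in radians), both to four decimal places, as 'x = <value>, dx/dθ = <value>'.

geometry: r = 17 mm, L = 204 mm, e = 9 mm
crank pin P = (r cos θ, r sin θ) = (-16.073816, -5.534659)
h = r sin θ − e = -5.534659 − 9 = -14.534659
x = r cos θ + √(L² − h²) = -16.073816 + 203.481556 = 187.407740
dx/dθ = −r sin θ − h·r cos θ/√(L² − h²) (θ in radians; h = -14.534659) = 4.386508

x = 187.4077, dx/dθ = 4.3865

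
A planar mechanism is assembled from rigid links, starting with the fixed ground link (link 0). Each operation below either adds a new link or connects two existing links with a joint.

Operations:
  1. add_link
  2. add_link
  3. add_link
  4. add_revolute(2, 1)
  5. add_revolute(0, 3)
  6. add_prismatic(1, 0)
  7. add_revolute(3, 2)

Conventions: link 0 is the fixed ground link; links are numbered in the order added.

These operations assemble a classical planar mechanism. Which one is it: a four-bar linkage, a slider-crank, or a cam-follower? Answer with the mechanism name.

links: 4 (incl. ground); joints: 3 revolute, 1 prismatic, 0 higher (cam) pair, forming one closed loop
4 links, 3 revolutes + 1 prismatic in one loop → slider-crank

slider-crank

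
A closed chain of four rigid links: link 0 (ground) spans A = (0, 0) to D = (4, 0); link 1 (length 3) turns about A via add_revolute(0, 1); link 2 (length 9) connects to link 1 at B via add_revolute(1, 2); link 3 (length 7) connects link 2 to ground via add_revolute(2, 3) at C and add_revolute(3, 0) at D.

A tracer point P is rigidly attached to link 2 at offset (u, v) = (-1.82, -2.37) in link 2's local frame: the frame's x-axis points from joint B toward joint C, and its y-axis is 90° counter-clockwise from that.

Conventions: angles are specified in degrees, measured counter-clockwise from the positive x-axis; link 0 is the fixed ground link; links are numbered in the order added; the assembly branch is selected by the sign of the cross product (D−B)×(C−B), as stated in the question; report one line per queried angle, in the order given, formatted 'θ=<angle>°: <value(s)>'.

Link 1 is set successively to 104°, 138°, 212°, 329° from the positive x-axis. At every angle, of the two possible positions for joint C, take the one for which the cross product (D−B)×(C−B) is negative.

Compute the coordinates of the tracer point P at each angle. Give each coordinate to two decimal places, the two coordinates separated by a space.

A=(0,0), D=(4.00,0)
θ=104°: B = A + 3.00·(cos104°, sin104°) = (-0.7258, 2.9109)
θ=104°: |BD| = 5.5503
θ=104°: circle(B,9.00) ∩ circle(D,7.00): a=5.6579, h=6.9992
θ=104°:   candidates: C₊=(7.7623,5.9030) cross=38.848; C₋=(0.4208,-6.0158) cross=-38.848
θ=104°:   branch - wants cross < 0 → take C=(0.4208,-6.0158) (cross=-38.848)
θ=104°: ex = (C−B)/|BC| = (0.1274,-0.9919); ey = (0.9919,0.1274)
θ=104°: P = B + -1.82·ex + -2.37·ey = (-3.3083,4.4141)
θ=138°: B = A + 3.00·(cos138°, sin138°) = (-2.2294, 2.0074)
θ=138°: |BD| = 6.5449
θ=138°: circle(B,9.00) ∩ circle(D,7.00): a=5.7171, h=6.9509
θ=138°:   candidates: C₊=(5.3440,6.8698) cross=45.493; C₋=(1.0802,-6.3620) cross=-45.493
θ=138°:   branch - wants cross < 0 → take C=(1.0802,-6.3620) (cross=-45.493)
θ=138°: ex = (C−B)/|BC| = (0.3677,-0.9299); ey = (0.9299,0.3677)
θ=138°: P = B + -1.82·ex + -2.37·ey = (-5.1026,2.8283)
θ=212°: B = A + 3.00·(cos212°, sin212°) = (-2.5441, -1.5898)
θ=212°: |BD| = 6.7345
θ=212°: circle(B,9.00) ∩ circle(D,7.00): a=5.7431, h=6.9294
θ=212°:   candidates: C₊=(1.4008,6.4996) cross=46.666; C₋=(4.6724,-6.9676) cross=-46.666
θ=212°:   branch - wants cross < 0 → take C=(4.6724,-6.9676) (cross=-46.666)
θ=212°: ex = (C−B)/|BC| = (0.8018,-0.5975); ey = (0.5975,0.8018)
θ=212°: P = B + -1.82·ex + -2.37·ey = (-5.4197,-2.4026)
θ=329°: B = A + 3.00·(cos329°, sin329°) = (2.5715, -1.5451)
θ=329°: |BD| = 2.1043
θ=329°: circle(B,9.00) ∩ circle(D,7.00): a=8.6557, h=2.4655
θ=329°:   candidates: C₊=(6.6371,6.4843) cross=5.188; C₋=(10.2578,3.1368) cross=-5.188
θ=329°:   branch - wants cross < 0 → take C=(10.2578,3.1368) (cross=-5.188)
θ=329°: ex = (C−B)/|BC| = (0.8540,0.5202); ey = (-0.5202,0.8540)
θ=329°: P = B + -1.82·ex + -2.37·ey = (2.2501,-4.5160)

θ=104°: -3.31 4.41
θ=138°: -5.10 2.83
θ=212°: -5.42 -2.40
θ=329°: 2.25 -4.52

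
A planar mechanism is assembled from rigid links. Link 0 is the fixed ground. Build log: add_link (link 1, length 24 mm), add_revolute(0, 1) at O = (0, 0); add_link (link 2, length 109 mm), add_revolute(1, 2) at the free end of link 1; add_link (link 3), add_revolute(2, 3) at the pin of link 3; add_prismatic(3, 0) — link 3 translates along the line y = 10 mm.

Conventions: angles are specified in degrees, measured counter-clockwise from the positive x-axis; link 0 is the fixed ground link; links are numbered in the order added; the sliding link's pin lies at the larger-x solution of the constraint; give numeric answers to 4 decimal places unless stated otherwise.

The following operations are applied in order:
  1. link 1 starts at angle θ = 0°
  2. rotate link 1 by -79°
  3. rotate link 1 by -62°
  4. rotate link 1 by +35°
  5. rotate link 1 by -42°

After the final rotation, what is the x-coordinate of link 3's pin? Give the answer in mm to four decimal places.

geometry: r = 24 mm, L = 109 mm, e = 10 mm; θ starts at 0°
rotate link 1 by -79°: θ ← 0° -79° = -79°
rotate link 1 by -62°: θ ← -79° -62° = -141°
rotate link 1 by +35°: θ ← -141° +35° = -106°
rotate link 1 by -42°: θ ← -106° -42° = -148°
crank pin P = (r cos θ, r sin θ) = (-20.353154, -12.718062)
h = r sin θ − e = -12.718062 − 10 = -22.718062
x = r cos θ + √(L² − h²) = -20.353154 + 106.606236 = 86.253082

86.2531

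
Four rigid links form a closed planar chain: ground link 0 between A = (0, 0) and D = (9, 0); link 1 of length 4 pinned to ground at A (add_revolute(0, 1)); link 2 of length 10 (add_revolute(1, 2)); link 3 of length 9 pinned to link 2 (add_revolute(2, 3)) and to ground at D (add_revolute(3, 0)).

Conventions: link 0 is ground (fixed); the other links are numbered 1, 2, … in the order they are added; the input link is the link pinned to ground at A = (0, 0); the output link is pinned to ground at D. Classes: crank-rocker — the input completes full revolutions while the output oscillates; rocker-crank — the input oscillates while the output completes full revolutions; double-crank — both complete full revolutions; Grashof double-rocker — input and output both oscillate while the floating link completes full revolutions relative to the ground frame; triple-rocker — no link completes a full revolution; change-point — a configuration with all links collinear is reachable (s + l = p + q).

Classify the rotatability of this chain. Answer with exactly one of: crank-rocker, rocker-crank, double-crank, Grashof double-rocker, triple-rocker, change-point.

lengths: ground=9, input=4, coupler=10, output=9
sorted: s=4 (shortest), l=10 (longest), p+q=18
s + l = 14 vs p + q = 18
s + l < p + q (Grashof) with shortest = input link → crank-rocker

crank-rocker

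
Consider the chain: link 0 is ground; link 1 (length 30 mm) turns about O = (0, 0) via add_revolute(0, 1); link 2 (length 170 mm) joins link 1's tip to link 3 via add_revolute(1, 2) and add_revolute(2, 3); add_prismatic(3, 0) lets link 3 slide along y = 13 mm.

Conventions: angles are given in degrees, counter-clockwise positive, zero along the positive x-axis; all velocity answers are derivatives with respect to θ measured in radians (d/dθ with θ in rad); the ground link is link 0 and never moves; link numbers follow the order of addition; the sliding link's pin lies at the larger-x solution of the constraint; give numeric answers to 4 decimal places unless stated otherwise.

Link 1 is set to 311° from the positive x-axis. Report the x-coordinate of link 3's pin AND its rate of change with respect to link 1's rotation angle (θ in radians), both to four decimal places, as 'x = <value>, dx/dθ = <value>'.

geometry: r = 30 mm, L = 170 mm, e = 13 mm
crank pin P = (r cos θ, r sin θ) = (19.681771, -22.641287)
h = r sin θ − e = -22.641287 − 13 = -35.641287
x = r cos θ + √(L² − h²) = 19.681771 + 166.221836 = 185.903606
dx/dθ = −r sin θ − h·r cos θ/√(L² − h²) (θ in radians; h = -35.641287) = 26.861453

x = 185.9036, dx/dθ = 26.8615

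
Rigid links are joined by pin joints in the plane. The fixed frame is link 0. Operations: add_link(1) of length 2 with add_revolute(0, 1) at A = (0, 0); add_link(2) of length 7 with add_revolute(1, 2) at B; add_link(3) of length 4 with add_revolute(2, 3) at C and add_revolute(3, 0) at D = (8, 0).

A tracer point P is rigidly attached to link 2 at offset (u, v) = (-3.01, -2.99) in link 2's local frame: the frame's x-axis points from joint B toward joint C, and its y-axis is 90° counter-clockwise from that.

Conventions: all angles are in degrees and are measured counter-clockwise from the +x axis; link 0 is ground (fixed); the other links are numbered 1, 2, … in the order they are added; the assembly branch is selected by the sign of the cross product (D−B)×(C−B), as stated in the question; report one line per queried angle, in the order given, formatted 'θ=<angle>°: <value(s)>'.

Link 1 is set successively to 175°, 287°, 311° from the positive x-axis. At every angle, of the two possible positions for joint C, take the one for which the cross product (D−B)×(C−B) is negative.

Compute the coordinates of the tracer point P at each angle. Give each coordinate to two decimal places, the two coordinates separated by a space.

A=(0,0), D=(8.00,0)
θ=175°: B = A + 2.00·(cos175°, sin175°) = (-1.9924, 0.1743)
θ=175°: |BD| = 9.9939
θ=175°: circle(B,7.00) ∩ circle(D,4.00): a=6.6480, h=2.1919
θ=175°:   candidates: C₊=(4.6928,2.2500) cross=21.906; C₋=(4.6163,-2.1333) cross=-21.906
θ=175°:   branch - wants cross < 0 → take C=(4.6163,-2.1333) (cross=-21.906)
θ=175°: ex = (C−B)/|BC| = (0.9441,-0.3297); ey = (0.3297,0.9441)
θ=175°: P = B + -3.01·ex + -2.99·ey = (-5.8198,-1.6563)
θ=287°: B = A + 2.00·(cos287°, sin287°) = (0.5847, -1.9126)
θ=287°: |BD| = 7.6579
θ=287°: circle(B,7.00) ∩ circle(D,4.00): a=5.9836, h=3.6327
θ=287°:   candidates: C₊=(5.4714,3.0994) cross=27.819; C₋=(7.2860,-3.9358) cross=-27.819
θ=287°:   branch - wants cross < 0 → take C=(7.2860,-3.9358) (cross=-27.819)
θ=287°: ex = (C−B)/|BC| = (0.9573,-0.2890); ey = (0.2890,0.9573)
θ=287°: P = B + -3.01·ex + -2.99·ey = (-3.1610,-3.9050)
θ=311°: B = A + 2.00·(cos311°, sin311°) = (1.3121, -1.5094)
θ=311°: |BD| = 6.8561
θ=311°: circle(B,7.00) ∩ circle(D,4.00): a=5.8347, h=3.8674
θ=311°:   candidates: C₊=(6.1522,3.5476) cross=26.515; C₋=(7.8551,-3.9974) cross=-26.515
θ=311°:   branch - wants cross < 0 → take C=(7.8551,-3.9974) (cross=-26.515)
θ=311°: ex = (C−B)/|BC| = (0.9347,-0.3554); ey = (0.3554,0.9347)
θ=311°: P = B + -3.01·ex + -2.99·ey = (-2.5641,-3.2344)

θ=175°: -5.82 -1.66
θ=287°: -3.16 -3.91
θ=311°: -2.56 -3.23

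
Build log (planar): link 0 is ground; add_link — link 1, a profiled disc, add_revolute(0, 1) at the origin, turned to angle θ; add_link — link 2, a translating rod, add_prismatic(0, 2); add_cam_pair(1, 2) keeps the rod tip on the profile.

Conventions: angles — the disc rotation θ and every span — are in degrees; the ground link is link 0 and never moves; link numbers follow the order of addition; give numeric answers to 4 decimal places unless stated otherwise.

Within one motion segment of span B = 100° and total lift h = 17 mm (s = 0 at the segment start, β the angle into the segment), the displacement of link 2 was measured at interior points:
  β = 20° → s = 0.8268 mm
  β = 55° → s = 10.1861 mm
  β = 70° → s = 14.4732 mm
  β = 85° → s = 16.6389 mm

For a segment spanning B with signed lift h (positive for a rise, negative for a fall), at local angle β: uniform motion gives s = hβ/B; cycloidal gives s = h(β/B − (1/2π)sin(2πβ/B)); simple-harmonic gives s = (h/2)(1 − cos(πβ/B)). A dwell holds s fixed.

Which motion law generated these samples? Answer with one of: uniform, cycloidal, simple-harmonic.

candidates at β/B = r: uniform s = h·r (linear in β); cycloidal s = h·(r − sin(2πr)/(2π)); simple-harmonic s = (h/2)(1 − cos(πr))
β=20°: printed 0.8268 | uniform 3.4000, cycloidal 0.8268, simple-harmonic 1.6234
β=55°: printed 10.1861 | uniform 9.3500, cycloidal 10.1861, simple-harmonic 9.8297
β=70°: printed 14.4732 | uniform 11.9000, cycloidal 14.4732, simple-harmonic 13.4962
β=85°: printed 16.6389 | uniform 14.4500, cycloidal 16.6389, simple-harmonic 16.0736
only one law matches every sample → cycloidal

cycloidal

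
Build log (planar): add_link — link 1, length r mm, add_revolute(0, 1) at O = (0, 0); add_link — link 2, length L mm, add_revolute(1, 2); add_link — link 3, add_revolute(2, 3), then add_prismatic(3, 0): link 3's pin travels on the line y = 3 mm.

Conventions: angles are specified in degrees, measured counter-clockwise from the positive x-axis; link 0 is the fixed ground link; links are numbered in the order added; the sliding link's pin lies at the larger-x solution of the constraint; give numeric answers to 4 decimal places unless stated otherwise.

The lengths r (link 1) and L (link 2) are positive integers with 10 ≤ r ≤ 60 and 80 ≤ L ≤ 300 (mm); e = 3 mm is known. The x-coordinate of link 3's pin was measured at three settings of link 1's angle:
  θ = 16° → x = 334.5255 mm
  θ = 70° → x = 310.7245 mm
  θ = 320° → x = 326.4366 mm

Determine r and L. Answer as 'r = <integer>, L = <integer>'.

constraint per measurement: (x − r cos θ)² + (r sin θ − e)² = L²
subtracting the θ₁ and θ₂ equations cancels the r² and L² terms:
r = (x₁² − x₂²) / (2[(x₁cos θ₁ + e sin θ₁) − (x₂cos θ₂ + e sin θ₂)]) = 35.9999 → r = 36
L² = (x₁ − r cos θ₁)² + (r sin θ₁ − e)² = 89999.9809 → L = 300.0000 → L = 300
check at θ₃=320°: x = 326.4366 (printed 326.4366) ✓

r = 36, L = 300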